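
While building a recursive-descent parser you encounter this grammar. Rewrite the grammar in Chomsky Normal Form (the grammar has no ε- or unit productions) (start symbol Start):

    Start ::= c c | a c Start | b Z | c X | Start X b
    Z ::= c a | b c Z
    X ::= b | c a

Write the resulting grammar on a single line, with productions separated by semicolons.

Introduce a nonterminal for each terminal appearing in a rule of length ≥ 2: X1 → c, X2 → a, X3 → b.
Binarize each right-hand side of length ≥ 3 by chaining fresh nonterminals (Y1, Y2, …): affected rules were Start → X2 X1 Start; Start → Start X X3; Z → X3 X1 Z.

Start ::= X1 X1 | X2 Y1 | X3 Z | X1 X | Start Y2; Z ::= X1 X2 | X3 Y3; X ::= b | X1 X2; X1 ::= c; X2 ::= a; X3 ::= b; Y1 ::= X1 Start; Y2 ::= X X3; Y3 ::= X1 Z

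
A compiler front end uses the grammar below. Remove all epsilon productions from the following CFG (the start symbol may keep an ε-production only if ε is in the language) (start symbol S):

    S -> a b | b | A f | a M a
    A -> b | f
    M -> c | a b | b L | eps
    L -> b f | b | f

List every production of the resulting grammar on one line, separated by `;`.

Nullable set = {M}.
ε ∉ L(G), so no ε-production is kept.
Expand every rule over subsets of its nullable positions: S → a M a gives a M a | a a.

S -> a b | b | A f | a M a | a a; A -> b | f; M -> c | a b | b L; L -> b f | b | f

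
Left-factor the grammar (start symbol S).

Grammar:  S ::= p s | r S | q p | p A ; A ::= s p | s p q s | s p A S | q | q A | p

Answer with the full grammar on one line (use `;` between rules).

S ::= r S | q p | p S'; A ::= p | s p A' | q A''; S' ::= s | A; A' ::= ε | q s | A S; A'' ::= ε | A

S has alternatives sharing prefix 'p': factor to S → p S' with S' → s | A.
A has alternatives sharing prefix 's p': factor to A → s p A' with A' → ε | q s | A S.
A has alternatives sharing prefix 'q': factor to A → q A'' with A'' → ε | A.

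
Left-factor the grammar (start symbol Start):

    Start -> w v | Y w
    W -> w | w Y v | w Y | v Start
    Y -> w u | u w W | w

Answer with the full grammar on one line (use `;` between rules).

W has alternatives sharing prefix 'w': factor to W → w W1 with W1 → ε | Y v | Y.
Y has alternatives sharing prefix 'w': factor to Y → w Y1 with Y1 → u | ε.
W1 has alternatives sharing prefix 'Y': factor to W1 → Y W11 with W11 → v | ε.

Start -> w v | Y w; W -> v Start | w W1; Y -> u w W | w Y1; W1 -> ε | Y W11; Y1 -> u | ε; W11 -> v | ε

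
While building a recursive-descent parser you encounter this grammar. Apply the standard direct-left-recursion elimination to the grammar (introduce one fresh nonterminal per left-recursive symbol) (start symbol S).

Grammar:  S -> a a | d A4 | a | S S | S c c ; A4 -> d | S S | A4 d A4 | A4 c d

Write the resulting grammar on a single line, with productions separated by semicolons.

S -> a a S' | d A4 S' | a S'; A4 -> d A4' | S S A4'; S' -> S S' | c c S' | ε; A4' -> d A4 A4' | c d A4' | ε

Left recursion appears on S, A4.
For S: α = {S, c c}, β = {a a, d A4, a}. Rewrite as S → β S' and S' → α S' | ε.
For A4: α = {d A4, c d}, β = {d, S S}. Rewrite as A4 → β A4' and A4' → α A4' | ε.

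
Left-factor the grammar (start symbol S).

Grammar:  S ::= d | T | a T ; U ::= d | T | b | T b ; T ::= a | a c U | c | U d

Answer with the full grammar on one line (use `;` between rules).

S ::= d | T | a T; U ::= d | b | T U'; T ::= c | U d | a T'; U' ::= ε | b; T' ::= ε | c U

U has alternatives sharing prefix 'T': factor to U → T U' with U' → ε | b.
T has alternatives sharing prefix 'a': factor to T → a T' with T' → ε | c U.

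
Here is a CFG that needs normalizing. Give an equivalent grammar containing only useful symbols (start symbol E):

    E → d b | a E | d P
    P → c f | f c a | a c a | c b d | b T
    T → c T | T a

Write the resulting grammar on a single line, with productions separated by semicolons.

Generating nonterminals: {E, P}.
Reachable from E after that: {E, P}.
Removed useless symbols: {T} and every production mentioning them.

E → d b | a E | d P; P → c f | f c a | a c a | c b d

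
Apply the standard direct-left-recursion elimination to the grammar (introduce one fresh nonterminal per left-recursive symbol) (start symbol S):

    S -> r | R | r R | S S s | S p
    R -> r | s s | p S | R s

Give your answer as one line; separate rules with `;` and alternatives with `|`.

S, R are directly left-recursive.
For S: α = {S s, p}, β = {r, R, r R}. Rewrite as S → β S' and S' → α S' | ε.
For R: α = {s}, β = {r, s s, p S}. Rewrite as R → β R' and R' → α R' | ε.

S -> r S' | R S' | r R S'; R -> r R' | s s R' | p S R'; S' -> S s S' | p S' | ε; R' -> s R' | ε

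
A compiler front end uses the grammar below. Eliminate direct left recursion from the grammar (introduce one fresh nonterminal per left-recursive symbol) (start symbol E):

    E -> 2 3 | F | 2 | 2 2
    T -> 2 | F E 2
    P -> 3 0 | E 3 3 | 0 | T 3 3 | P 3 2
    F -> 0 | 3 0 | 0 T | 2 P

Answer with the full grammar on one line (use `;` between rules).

Directly left-recursive nonterminal: P.
For P: α = {3 2}, β = {3 0, E 3 3, 0, T 3 3}. Rewrite as P → β P' and P' → α P' | ε.

E -> 2 3 | F | 2 | 2 2; T -> 2 | F E 2; P -> 3 0 P' | E 3 3 P' | 0 P' | T 3 3 P'; F -> 0 | 3 0 | 0 T | 2 P; P' -> 3 2 P' | ε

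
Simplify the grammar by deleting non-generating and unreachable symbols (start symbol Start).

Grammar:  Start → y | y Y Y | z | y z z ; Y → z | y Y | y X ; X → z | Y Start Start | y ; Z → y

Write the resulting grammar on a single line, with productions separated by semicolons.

Start → y | y Y Y | z | y z z; Y → z | y Y | y X; X → z | Y Start Start | y

Generating nonterminals: {Start, X, Y, Z}.
Reachable from Start after that: {Start, X, Y}.
Removed useless symbols: {Z} and every production mentioning them.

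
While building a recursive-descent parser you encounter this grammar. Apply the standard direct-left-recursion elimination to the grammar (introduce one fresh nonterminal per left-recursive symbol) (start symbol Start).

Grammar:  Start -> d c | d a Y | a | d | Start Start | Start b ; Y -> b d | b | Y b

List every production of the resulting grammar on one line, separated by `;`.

Directly left-recursive nonterminals: Start, Y.
For Start: α = {Start, b}, β = {d c, d a Y, a, d}. Rewrite as Start → β Start1 and Start1 → α Start1 | ε.
For Y: α = {b}, β = {b d, b}. Rewrite as Y → β Y1 and Y1 → α Y1 | ε.

Start -> d c Start1 | d a Y Start1 | a Start1 | d Start1; Y -> b d Y1 | b Y1; Start1 -> Start Start1 | b Start1 | ε; Y1 -> b Y1 | ε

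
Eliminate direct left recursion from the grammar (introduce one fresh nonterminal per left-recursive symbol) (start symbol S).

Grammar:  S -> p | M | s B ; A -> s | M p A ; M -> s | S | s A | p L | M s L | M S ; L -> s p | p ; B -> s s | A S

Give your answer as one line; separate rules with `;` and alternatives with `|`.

Directly left-recursive nonterminal: M.
For M: α = {s L, S}, β = {s, S, s A, p L}. Rewrite as M → β M' and M' → α M' | ε.

S -> p | M | s B; A -> s | M p A; M -> s M' | S M' | s A M' | p L M'; L -> s p | p; B -> s s | A S; M' -> s L M' | S M' | ε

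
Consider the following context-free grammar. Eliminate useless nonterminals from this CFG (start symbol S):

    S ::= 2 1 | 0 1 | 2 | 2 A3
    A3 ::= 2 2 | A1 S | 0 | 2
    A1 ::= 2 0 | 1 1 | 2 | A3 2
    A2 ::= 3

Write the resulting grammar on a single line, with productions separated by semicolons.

Generating nonterminals: {A1, A2, A3, S}.
Reachable from S after that: {A1, A3, S}.
Removed useless symbols: {A2} and every production mentioning them.

S ::= 2 1 | 0 1 | 2 | 2 A3; A3 ::= 2 2 | A1 S | 0 | 2; A1 ::= 2 0 | 1 1 | 2 | A3 2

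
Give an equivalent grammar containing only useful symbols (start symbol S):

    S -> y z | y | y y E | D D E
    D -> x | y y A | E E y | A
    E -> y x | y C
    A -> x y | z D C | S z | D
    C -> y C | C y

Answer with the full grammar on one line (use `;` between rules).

S -> y z | y | y y E | D D E; D -> x | y y A | E E y | A; E -> y x; A -> x y | S z | D

Generating nonterminals: {A, D, E, S}.
Reachable from S after that: {A, D, E, S}.
Removed useless symbols: {C} and every production mentioning them.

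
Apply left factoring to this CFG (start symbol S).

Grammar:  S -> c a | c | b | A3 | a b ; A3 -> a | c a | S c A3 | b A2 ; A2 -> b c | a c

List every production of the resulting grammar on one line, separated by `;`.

S has alternatives sharing prefix 'c': factor to S → c S' with S' → a | ε.

S -> b | A3 | a b | c S'; A3 -> a | c a | S c A3 | b A2; A2 -> b c | a c; S' -> a | ε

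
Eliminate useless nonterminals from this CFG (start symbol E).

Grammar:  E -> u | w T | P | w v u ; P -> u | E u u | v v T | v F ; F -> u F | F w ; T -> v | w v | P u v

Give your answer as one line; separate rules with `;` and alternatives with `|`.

Generating nonterminals: {E, P, T}.
Reachable from E after that: {E, P, T}.
Removed useless symbols: {F} and every production mentioning them.

E -> u | w T | P | w v u; P -> u | E u u | v v T; T -> v | w v | P u v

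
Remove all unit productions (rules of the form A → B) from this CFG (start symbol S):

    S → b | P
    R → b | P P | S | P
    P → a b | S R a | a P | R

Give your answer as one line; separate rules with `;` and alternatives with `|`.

Unit pairs: P ⇒* {R, S}; R ⇒* {P, S}; S ⇒* {P, R}.
For every A with A ⇒* B via unit rules, add B's non-unit alternatives to A; then delete every rule of the form X → Y.

S → b | a b | S R a | a P | P P; R → b | a b | S R a | a P | P P; P → b | a b | S R a | a P | P P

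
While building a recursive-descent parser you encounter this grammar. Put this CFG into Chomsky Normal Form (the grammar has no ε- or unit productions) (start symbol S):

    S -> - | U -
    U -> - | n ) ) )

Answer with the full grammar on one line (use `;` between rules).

S -> - | U X1; U -> - | X2 Y1; X1 -> -; X2 -> n; X3 -> ); Y1 -> X3 Y2; Y2 -> X3 X3

Introduce a nonterminal for each terminal appearing in a rule of length ≥ 2: X1 → -, X2 → n, X3 → ).
Binarize each right-hand side of length ≥ 3 by chaining fresh nonterminals (Y1, Y2, …): affected rules were U → X2 X3 X3 X3.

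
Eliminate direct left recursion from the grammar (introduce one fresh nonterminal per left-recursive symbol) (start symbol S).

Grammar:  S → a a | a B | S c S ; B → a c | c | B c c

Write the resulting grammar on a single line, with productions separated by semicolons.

Left recursion appears on S, B.
For S: α = {c S}, β = {a a, a B}. Rewrite as S → β S' and S' → α S' | ε.
For B: α = {c c}, β = {a c, c}. Rewrite as B → β B' and B' → α B' | ε.

S → a a S' | a B S'; B → a c B' | c B'; S' → c S S' | eps; B' → c c B' | eps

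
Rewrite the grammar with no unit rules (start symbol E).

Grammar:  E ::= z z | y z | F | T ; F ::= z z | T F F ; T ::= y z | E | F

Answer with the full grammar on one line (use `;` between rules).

Unit pairs: E ⇒* {F, T}; T ⇒* {E, F}.
Replace each nonterminal's rules with the union of the non-unit rules of every nonterminal it unit-derives.

E ::= z z | y z | T F F; F ::= z z | T F F; T ::= z z | y z | T F F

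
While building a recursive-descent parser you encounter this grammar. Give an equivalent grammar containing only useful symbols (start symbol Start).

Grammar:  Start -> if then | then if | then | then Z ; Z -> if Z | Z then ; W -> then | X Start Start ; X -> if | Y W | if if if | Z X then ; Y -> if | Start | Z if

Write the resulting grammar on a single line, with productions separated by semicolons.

Start -> if then | then if | then

Generating nonterminals: {Start, W, X, Y}.
Reachable from Start after that: {Start}.
Removed useless symbols: {W, X, Y, Z} and every production mentioning them.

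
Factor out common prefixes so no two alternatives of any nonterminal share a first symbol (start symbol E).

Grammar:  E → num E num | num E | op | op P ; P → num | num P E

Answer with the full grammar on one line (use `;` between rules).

E has alternatives sharing prefix 'num E': factor to E → num E E' with E' → num | ε.
E has alternatives sharing prefix 'op': factor to E → op E'' with E'' → ε | P.
P has alternatives sharing prefix 'num': factor to P → num P' with P' → ε | P E.

E → num E E' | op E''; P → num P'; E' → num | epsilon; E'' → epsilon | P; P' → epsilon | P E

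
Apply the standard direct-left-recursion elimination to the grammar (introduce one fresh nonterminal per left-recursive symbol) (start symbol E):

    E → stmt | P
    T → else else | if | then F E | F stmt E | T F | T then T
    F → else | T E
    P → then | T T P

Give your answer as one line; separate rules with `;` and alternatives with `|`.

E → stmt | P; T → else else T' | if T' | then F E T' | F stmt E T'; F → else | T E; P → then | T T P; T' → F T' | then T T' | ε

T is directly left-recursive.
For T: α = {F, then T}, β = {else else, if, then F E, F stmt E}. Rewrite as T → β T' and T' → α T' | ε.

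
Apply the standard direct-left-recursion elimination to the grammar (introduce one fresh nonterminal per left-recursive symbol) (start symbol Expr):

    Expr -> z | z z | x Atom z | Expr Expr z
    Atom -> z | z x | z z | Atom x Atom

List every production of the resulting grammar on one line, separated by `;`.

Expr, Atom are directly left-recursive.
For Expr: α = {Expr z}, β = {z, z z, x Atom z}. Rewrite as Expr → β Expr1 and Expr1 → α Expr1 | ε.
For Atom: α = {x Atom}, β = {z, z x, z z}. Rewrite as Atom → β Atom1 and Atom1 → α Atom1 | ε.

Expr -> z Expr1 | z z Expr1 | x Atom z Expr1; Atom -> z Atom1 | z x Atom1 | z z Atom1; Expr1 -> Expr z Expr1 | ε; Atom1 -> x Atom Atom1 | ε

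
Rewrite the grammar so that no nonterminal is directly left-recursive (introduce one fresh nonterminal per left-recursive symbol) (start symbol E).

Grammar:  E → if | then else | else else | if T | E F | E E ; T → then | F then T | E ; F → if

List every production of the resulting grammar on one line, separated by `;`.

Directly left-recursive nonterminal: E.
For E: α = {F, E}, β = {if, then else, else else, if T}. Rewrite as E → β E' and E' → α E' | ε.

E → if E' | then else E' | else else E' | if T E'; T → then | F then T | E; F → if; E' → F E' | E E' | ε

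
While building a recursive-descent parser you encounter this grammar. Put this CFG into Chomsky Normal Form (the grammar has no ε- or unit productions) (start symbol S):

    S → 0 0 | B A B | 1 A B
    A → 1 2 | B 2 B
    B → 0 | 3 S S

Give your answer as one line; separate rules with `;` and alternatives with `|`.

S → X1 X1 | B Y1 | X2 Y2; A → X2 X3 | B Y3; B → 0 | X4 Y4; X1 → 0; X2 → 1; X3 → 2; X4 → 3; Y1 → A B; Y2 → A B; Y3 → X3 B; Y4 → S S

Introduce a nonterminal for each terminal appearing in a rule of length ≥ 2: X1 → 0, X2 → 1, X3 → 2, X4 → 3.
Binarize each right-hand side of length ≥ 3 by chaining fresh nonterminals (Y1, Y2, …): affected rules were S → B A B; S → X2 A B; A → B X3 B; B → X4 S S.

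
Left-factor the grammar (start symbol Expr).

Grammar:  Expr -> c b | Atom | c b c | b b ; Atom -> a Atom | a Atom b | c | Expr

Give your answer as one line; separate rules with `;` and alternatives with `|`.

Expr -> Atom | b b | c b Expr1; Atom -> c | Expr | a Atom Atom1; Expr1 -> ε | c; Atom1 -> ε | b

Expr has alternatives sharing prefix 'c b': factor to Expr → c b Expr1 with Expr1 → ε | c.
Atom has alternatives sharing prefix 'a Atom': factor to Atom → a Atom Atom1 with Atom1 → ε | b.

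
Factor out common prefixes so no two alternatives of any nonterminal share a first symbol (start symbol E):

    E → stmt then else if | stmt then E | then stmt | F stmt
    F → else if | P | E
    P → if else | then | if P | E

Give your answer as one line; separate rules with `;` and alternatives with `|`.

E → then stmt | F stmt | stmt then E'; F → else if | P | E; P → then | E | if P'; E' → else if | E; P' → else | P

E has alternatives sharing prefix 'stmt then': factor to E → stmt then E' with E' → else if | E.
P has alternatives sharing prefix 'if': factor to P → if P' with P' → else | P.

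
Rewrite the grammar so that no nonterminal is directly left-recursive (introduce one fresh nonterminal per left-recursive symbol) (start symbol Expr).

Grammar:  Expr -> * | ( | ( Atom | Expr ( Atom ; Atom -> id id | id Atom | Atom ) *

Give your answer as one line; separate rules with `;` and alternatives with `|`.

Expr -> * Expr1 | ( Expr1 | ( Atom Expr1; Atom -> id id Atom1 | id Atom Atom1; Expr1 -> ( Atom Expr1 | eps; Atom1 -> ) * Atom1 | eps

Left recursion appears on Expr, Atom.
For Expr: α = {( Atom}, β = {*, (, ( Atom}. Rewrite as Expr → β Expr1 and Expr1 → α Expr1 | ε.
For Atom: α = {) *}, β = {id id, id Atom}. Rewrite as Atom → β Atom1 and Atom1 → α Atom1 | ε.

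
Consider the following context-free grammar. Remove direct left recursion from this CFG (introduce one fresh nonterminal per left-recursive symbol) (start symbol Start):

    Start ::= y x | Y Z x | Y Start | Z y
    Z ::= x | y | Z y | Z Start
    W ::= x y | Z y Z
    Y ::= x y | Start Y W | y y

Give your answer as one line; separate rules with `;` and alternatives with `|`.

Start ::= y x | Y Z x | Y Start | Z y; Z ::= x Z1 | y Z1; W ::= x y | Z y Z; Y ::= x y | Start Y W | y y; Z1 ::= y Z1 | Start Z1 | epsilon

Z is directly left-recursive.
For Z: α = {y, Start}, β = {x, y}. Rewrite as Z → β Z1 and Z1 → α Z1 | ε.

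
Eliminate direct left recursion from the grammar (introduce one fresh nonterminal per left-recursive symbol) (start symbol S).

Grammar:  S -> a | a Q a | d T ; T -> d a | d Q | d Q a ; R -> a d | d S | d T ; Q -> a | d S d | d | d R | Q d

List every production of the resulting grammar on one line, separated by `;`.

Q is directly left-recursive.
For Q: α = {d}, β = {a, d S d, d, d R}. Rewrite as Q → β Q' and Q' → α Q' | ε.

S -> a | a Q a | d T; T -> d a | d Q | d Q a; R -> a d | d S | d T; Q -> a Q' | d S d Q' | d Q' | d R Q'; Q' -> d Q' | eps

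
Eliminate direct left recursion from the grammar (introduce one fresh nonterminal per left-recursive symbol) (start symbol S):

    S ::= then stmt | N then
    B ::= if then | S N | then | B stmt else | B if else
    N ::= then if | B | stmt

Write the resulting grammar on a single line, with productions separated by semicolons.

S ::= then stmt | N then; B ::= if then B' | S N B' | then B'; N ::= then if | B | stmt; B' ::= stmt else B' | if else B' | epsilon

Left recursion appears on B.
For B: α = {stmt else, if else}, β = {if then, S N, then}. Rewrite as B → β B' and B' → α B' | ε.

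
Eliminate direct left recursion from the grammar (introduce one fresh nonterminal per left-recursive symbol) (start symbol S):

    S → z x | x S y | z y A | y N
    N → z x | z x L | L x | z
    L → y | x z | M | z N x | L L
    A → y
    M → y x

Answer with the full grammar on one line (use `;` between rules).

S → z x | x S y | z y A | y N; N → z x | z x L | L x | z; L → y L' | x z L' | M L' | z N x L'; A → y; M → y x; L' → L L' | ε

Left recursion appears on L.
For L: α = {L}, β = {y, x z, M, z N x}. Rewrite as L → β L' and L' → α L' | ε.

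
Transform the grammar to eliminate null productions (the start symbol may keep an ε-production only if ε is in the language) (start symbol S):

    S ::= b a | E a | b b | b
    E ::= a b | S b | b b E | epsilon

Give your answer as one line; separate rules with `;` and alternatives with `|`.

Nullable nonterminals: {E}.
ε ∉ L(G), so no ε-production is kept.
For each production, add variants omitting each subset of nullable occurrences: S → E a gives E a | a. E → b b E gives b b E | b b.

S ::= b a | E a | a | b b | b; E ::= a b | S b | b b E | b b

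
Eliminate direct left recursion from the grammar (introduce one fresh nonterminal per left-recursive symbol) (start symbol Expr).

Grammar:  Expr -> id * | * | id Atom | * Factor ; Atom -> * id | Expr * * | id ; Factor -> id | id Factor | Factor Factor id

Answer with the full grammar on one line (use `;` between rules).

Expr -> id * | * | id Atom | * Factor; Atom -> * id | Expr * * | id; Factor -> id Factor1 | id Factor Factor1; Factor1 -> Factor id Factor1 | eps

Directly left-recursive nonterminal: Factor.
For Factor: α = {Factor id}, β = {id, id Factor}. Rewrite as Factor → β Factor1 and Factor1 → α Factor1 | ε.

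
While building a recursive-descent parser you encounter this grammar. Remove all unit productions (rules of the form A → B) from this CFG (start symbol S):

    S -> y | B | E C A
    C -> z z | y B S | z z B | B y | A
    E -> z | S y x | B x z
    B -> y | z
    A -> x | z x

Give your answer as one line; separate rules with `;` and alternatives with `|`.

S -> y | z | E C A; C -> z z | y B S | z z B | B y | x | z x; E -> z | S y x | B x z; B -> y | z; A -> x | z x

Unit pairs: C ⇒* {A}; S ⇒* {B}.
For every A with A ⇒* B via unit rules, add B's non-unit alternatives to A; then delete every rule of the form X → Y.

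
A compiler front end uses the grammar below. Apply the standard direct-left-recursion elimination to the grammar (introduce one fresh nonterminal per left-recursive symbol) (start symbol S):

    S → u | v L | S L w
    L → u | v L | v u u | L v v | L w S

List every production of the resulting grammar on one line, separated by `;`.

S → u S' | v L S'; L → u L' | v L L' | v u u L'; S' → L w S' | epsilon; L' → v v L' | w S L' | epsilon

S, L are directly left-recursive.
For S: α = {L w}, β = {u, v L}. Rewrite as S → β S' and S' → α S' | ε.
For L: α = {v v, w S}, β = {u, v L, v u u}. Rewrite as L → β L' and L' → α L' | ε.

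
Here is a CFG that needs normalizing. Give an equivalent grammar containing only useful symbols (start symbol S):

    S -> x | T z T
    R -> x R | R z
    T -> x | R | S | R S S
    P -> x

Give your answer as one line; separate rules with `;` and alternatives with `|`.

S -> x | T z T; T -> x | S

Generating nonterminals: {P, S, T}.
Reachable from S after that: {S, T}.
Removed useless symbols: {P, R} and every production mentioning them.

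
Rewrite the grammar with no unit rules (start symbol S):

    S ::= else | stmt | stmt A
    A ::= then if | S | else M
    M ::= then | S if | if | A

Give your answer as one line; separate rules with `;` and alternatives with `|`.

Unit pairs: A ⇒* {S}; M ⇒* {A, S}.
Replace each nonterminal's rules with the union of the non-unit rules of every nonterminal it unit-derives.

S ::= else | stmt | stmt A; A ::= else | stmt | stmt A | then if | else M; M ::= then if | else M | else | stmt | stmt A | then | S if | if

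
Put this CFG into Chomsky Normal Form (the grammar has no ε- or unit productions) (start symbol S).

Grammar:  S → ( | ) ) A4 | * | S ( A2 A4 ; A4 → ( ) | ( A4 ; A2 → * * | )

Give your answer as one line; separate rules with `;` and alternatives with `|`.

S → ( | X1 Y1 | * | S Y2; A4 → X2 X1 | X2 A4; A2 → X3 X3 | ); X1 → ); X2 → (; X3 → *; Y1 → X1 A4; Y2 → X2 Y3; Y3 → A2 A4

Introduce a nonterminal for each terminal appearing in a rule of length ≥ 2: X1 → ), X2 → (, X3 → *.
Binarize each right-hand side of length ≥ 3 by chaining fresh nonterminals (Y1, Y2, …): affected rules were S → X1 X1 A4; S → S X2 A2 A4.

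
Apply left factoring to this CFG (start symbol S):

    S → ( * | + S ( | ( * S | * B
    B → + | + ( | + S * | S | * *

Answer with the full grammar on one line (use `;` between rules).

S has alternatives sharing prefix '( *': factor to S → ( * S' with S' → ε | S.
B has alternatives sharing prefix '+': factor to B → + B' with B' → ε | ( | S *.

S → + S ( | * B | ( * S'; B → S | * * | + B'; S' → ε | S; B' → ε | ( | S *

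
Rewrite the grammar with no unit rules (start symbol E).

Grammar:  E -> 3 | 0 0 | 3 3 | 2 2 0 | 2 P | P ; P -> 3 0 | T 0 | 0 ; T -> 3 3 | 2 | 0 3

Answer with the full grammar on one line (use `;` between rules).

E -> 3 | 0 0 | 3 3 | 2 2 0 | 2 P | 3 0 | T 0 | 0; P -> 3 0 | T 0 | 0; T -> 3 3 | 2 | 0 3

Unit pairs: E ⇒* {P}.
For every A with A ⇒* B via unit rules, add B's non-unit alternatives to A; then delete every rule of the form X → Y.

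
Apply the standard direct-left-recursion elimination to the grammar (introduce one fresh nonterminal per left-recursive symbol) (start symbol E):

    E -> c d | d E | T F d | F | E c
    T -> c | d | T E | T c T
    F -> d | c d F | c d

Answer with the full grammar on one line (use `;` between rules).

Left recursion appears on E, T.
For E: α = {c}, β = {c d, d E, T F d, F}. Rewrite as E → β E' and E' → α E' | ε.
For T: α = {E, c T}, β = {c, d}. Rewrite as T → β T' and T' → α T' | ε.

E -> c d E' | d E E' | T F d E' | F E'; T -> c T' | d T'; F -> d | c d F | c d; E' -> c E' | ε; T' -> E T' | c T T' | ε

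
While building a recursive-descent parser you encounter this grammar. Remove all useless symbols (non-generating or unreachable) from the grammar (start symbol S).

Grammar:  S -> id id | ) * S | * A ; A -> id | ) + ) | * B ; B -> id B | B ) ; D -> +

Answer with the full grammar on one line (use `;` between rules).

Generating nonterminals: {A, D, S}.
Reachable from S after that: {A, S}.
Removed useless symbols: {B, D} and every production mentioning them.

S -> id id | ) * S | * A; A -> id | ) + )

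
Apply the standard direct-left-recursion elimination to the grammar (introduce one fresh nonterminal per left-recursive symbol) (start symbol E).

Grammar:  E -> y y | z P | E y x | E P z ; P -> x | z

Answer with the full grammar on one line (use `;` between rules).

E is directly left-recursive.
For E: α = {y x, P z}, β = {y y, z P}. Rewrite as E → β E' and E' → α E' | ε.

E -> y y E' | z P E'; P -> x | z; E' -> y x E' | P z E' | ε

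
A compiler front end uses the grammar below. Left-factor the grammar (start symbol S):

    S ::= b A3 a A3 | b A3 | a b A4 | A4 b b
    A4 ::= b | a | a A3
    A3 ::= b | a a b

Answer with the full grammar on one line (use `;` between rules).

S ::= a b A4 | A4 b b | b A3 S'; A4 ::= b | a A4'; A3 ::= b | a a b; S' ::= a A3 | epsilon; A4' ::= epsilon | A3

S has alternatives sharing prefix 'b A3': factor to S → b A3 S' with S' → a A3 | ε.
A4 has alternatives sharing prefix 'a': factor to A4 → a A4' with A4' → ε | A3.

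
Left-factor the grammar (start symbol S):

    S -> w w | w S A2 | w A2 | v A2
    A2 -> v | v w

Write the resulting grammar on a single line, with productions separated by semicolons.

S -> v A2 | w S'; A2 -> v A2'; S' -> w | S A2 | A2; A2' -> ε | w

S has alternatives sharing prefix 'w': factor to S → w S' with S' → w | S A2 | A2.
A2 has alternatives sharing prefix 'v': factor to A2 → v A2' with A2' → ε | w.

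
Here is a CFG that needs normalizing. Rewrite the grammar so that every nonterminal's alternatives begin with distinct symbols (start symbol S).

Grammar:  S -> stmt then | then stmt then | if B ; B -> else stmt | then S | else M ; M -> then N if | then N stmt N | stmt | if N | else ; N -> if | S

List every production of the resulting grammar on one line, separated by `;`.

S -> stmt then | then stmt then | if B; B -> then S | else B'; M -> stmt | if N | else | then N M'; N -> if | S; B' -> stmt | M; M' -> if | stmt N

B has alternatives sharing prefix 'else': factor to B → else B' with B' → stmt | M.
M has alternatives sharing prefix 'then N': factor to M → then N M' with M' → if | stmt N.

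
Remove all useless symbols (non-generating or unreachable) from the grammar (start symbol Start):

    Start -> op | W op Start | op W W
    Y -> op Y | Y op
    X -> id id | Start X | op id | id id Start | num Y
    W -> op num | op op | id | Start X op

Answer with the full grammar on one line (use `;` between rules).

Start -> op | W op Start | op W W; X -> id id | Start X | op id | id id Start; W -> op num | op op | id | Start X op

Generating nonterminals: {Start, W, X}.
Reachable from Start after that: {Start, W, X}.
Removed useless symbols: {Y} and every production mentioning them.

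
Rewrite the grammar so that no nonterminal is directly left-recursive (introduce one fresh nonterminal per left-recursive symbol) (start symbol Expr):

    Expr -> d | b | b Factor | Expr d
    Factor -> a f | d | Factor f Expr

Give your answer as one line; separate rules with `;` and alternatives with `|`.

Directly left-recursive nonterminals: Expr, Factor.
For Expr: α = {d}, β = {d, b, b Factor}. Rewrite as Expr → β Expr1 and Expr1 → α Expr1 | ε.
For Factor: α = {f Expr}, β = {a f, d}. Rewrite as Factor → β Factor1 and Factor1 → α Factor1 | ε.

Expr -> d Expr1 | b Expr1 | b Factor Expr1; Factor -> a f Factor1 | d Factor1; Expr1 -> d Expr1 | ε; Factor1 -> f Expr Factor1 | ε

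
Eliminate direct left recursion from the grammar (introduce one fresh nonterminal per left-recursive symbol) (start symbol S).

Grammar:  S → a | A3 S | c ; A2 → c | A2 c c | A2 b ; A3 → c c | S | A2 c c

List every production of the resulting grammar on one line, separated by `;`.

Left recursion appears on A2.
For A2: α = {c c, b}, β = {c}. Rewrite as A2 → β A2' and A2' → α A2' | ε.

S → a | A3 S | c; A2 → c A2'; A3 → c c | S | A2 c c; A2' → c c A2' | b A2' | ε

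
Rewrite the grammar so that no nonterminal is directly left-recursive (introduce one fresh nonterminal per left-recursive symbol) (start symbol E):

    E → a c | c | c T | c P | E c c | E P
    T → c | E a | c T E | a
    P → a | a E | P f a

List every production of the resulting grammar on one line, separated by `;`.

E, P are directly left-recursive.
For E: α = {c c, P}, β = {a c, c, c T, c P}. Rewrite as E → β E' and E' → α E' | ε.
For P: α = {f a}, β = {a, a E}. Rewrite as P → β P' and P' → α P' | ε.

E → a c E' | c E' | c T E' | c P E'; T → c | E a | c T E | a; P → a P' | a E P'; E' → c c E' | P E' | ε; P' → f a P' | ε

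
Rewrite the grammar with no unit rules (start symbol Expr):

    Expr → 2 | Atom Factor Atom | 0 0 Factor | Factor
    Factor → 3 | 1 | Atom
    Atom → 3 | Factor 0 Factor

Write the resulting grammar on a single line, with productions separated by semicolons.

Unit pairs: Expr ⇒* {Atom, Factor}; Factor ⇒* {Atom}.
For every A with A ⇒* B via unit rules, add B's non-unit alternatives to A; then delete every rule of the form X → Y.

Expr → 3 | Factor 0 Factor | 1 | 2 | Atom Factor Atom | 0 0 Factor; Factor → 3 | Factor 0 Factor | 1; Atom → 3 | Factor 0 Factor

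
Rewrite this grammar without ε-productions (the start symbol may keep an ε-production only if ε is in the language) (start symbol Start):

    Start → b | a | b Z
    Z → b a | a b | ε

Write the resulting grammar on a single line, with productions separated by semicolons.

Start → b | a | b Z; Z → b a | a b

Nullable set = {Z}.
ε ∉ L(G), so no ε-production is kept.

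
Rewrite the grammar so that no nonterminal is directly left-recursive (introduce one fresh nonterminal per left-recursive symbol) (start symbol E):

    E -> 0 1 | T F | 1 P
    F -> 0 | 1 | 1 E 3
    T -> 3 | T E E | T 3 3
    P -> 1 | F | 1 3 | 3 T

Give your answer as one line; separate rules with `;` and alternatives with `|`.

E -> 0 1 | T F | 1 P; F -> 0 | 1 | 1 E 3; T -> 3 T'; P -> 1 | F | 1 3 | 3 T; T' -> E E T' | 3 3 T' | ε

Directly left-recursive nonterminal: T.
For T: α = {E E, 3 3}, β = {3}. Rewrite as T → β T' and T' → α T' | ε.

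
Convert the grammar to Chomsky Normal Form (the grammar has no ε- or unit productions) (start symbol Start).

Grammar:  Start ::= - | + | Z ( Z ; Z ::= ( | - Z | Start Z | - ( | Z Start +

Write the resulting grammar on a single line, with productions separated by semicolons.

Start ::= - | + | Z Y1; Z ::= ( | X2 Z | Start Z | X2 X1 | Z Y2; X1 ::= (; X2 ::= -; X3 ::= +; Y1 ::= X1 Z; Y2 ::= Start X3

Introduce a nonterminal for each terminal appearing in a rule of length ≥ 2: X1 → (, X2 → -, X3 → +.
Binarize each right-hand side of length ≥ 3 by chaining fresh nonterminals (Y1, Y2, …): affected rules were Start → Z X1 Z; Z → Z Start X3.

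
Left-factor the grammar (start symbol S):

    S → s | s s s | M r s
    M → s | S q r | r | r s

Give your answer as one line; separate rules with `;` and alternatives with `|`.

S → M r s | s S'; M → s | S q r | r M'; S' → ε | s s; M' → ε | s

S has alternatives sharing prefix 's': factor to S → s S' with S' → ε | s s.
M has alternatives sharing prefix 'r': factor to M → r M' with M' → ε | s.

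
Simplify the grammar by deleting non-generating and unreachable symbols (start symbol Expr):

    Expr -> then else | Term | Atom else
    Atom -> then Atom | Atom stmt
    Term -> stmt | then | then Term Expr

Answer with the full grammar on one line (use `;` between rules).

Expr -> then else | Term; Term -> stmt | then | then Term Expr

Generating nonterminals: {Expr, Term}.
Reachable from Expr after that: {Expr, Term}.
Removed useless symbols: {Atom} and every production mentioning them.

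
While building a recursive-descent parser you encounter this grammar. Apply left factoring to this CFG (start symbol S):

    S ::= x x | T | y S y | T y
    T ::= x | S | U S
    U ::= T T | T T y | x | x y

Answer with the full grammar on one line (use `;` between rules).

S has alternatives sharing prefix 'T': factor to S → T S' with S' → ε | y.
U has alternatives sharing prefix 'T T': factor to U → T T U' with U' → ε | y.
U has alternatives sharing prefix 'x': factor to U → x U'' with U'' → ε | y.

S ::= x x | y S y | T S'; T ::= x | S | U S; U ::= T T U' | x U''; S' ::= ε | y; U' ::= ε | y; U'' ::= ε | y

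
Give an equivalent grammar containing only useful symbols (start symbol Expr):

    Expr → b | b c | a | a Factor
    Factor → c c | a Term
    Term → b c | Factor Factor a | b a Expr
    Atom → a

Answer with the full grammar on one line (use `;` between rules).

Generating nonterminals: {Atom, Expr, Factor, Term}.
Reachable from Expr after that: {Expr, Factor, Term}.
Removed useless symbols: {Atom} and every production mentioning them.

Expr → b | b c | a | a Factor; Factor → c c | a Term; Term → b c | Factor Factor a | b a Expr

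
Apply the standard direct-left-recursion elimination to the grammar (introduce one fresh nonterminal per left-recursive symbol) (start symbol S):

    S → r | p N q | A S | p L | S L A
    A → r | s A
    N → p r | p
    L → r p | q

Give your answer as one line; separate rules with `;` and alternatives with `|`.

S → r S' | p N q S' | A S S' | p L S'; A → r | s A; N → p r | p; L → r p | q; S' → L A S' | ε

Directly left-recursive nonterminal: S.
For S: α = {L A}, β = {r, p N q, A S, p L}. Rewrite as S → β S' and S' → α S' | ε.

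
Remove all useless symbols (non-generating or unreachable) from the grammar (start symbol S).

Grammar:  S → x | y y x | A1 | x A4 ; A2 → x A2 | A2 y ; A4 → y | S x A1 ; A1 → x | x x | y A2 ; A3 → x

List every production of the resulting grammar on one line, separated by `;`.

S → x | y y x | A1 | x A4; A4 → y | S x A1; A1 → x | x x

Generating nonterminals: {A1, A3, A4, S}.
Reachable from S after that: {A1, A4, S}.
Removed useless symbols: {A2, A3} and every production mentioning them.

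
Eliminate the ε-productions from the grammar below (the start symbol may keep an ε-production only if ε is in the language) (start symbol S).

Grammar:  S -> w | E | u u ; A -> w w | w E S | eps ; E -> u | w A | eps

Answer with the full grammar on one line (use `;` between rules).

Nullable set = {A, E, S}.
ε ∈ L(G) since S is nullable, so keep S → ε.
Expand every rule over subsets of its nullable positions: A → w E S gives w E S | w E | w S | w. E → w A gives w A | w.

S -> w | E | u u | eps; A -> w w | w E S | w E | w S | w; E -> u | w A | w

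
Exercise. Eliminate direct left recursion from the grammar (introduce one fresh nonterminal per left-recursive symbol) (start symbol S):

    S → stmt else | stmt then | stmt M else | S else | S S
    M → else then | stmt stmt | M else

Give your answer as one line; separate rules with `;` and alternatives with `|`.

Directly left-recursive nonterminals: S, M.
For S: α = {else, S}, β = {stmt else, stmt then, stmt M else}. Rewrite as S → β S' and S' → α S' | ε.
For M: α = {else}, β = {else then, stmt stmt}. Rewrite as M → β M' and M' → α M' | ε.

S → stmt else S' | stmt then S' | stmt M else S'; M → else then M' | stmt stmt M'; S' → else S' | S S' | ε; M' → else M' | ε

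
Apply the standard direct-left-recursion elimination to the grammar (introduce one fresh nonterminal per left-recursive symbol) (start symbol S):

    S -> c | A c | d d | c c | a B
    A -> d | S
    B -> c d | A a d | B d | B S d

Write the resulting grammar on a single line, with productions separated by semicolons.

B is directly left-recursive.
For B: α = {d, S d}, β = {c d, A a d}. Rewrite as B → β B' and B' → α B' | ε.

S -> c | A c | d d | c c | a B; A -> d | S; B -> c d B' | A a d B'; B' -> d B' | S d B' | ε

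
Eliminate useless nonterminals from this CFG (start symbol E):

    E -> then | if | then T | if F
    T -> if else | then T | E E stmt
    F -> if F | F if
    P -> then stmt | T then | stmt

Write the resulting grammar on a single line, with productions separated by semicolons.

E -> then | if | then T; T -> if else | then T | E E stmt

Generating nonterminals: {E, P, T}.
Reachable from E after that: {E, T}.
Removed useless symbols: {F, P} and every production mentioning them.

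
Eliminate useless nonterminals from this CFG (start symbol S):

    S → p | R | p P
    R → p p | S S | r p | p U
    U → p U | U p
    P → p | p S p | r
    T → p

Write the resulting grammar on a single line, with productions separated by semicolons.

S → p | R | p P; R → p p | S S | r p; P → p | p S p | r

Generating nonterminals: {P, R, S, T}.
Reachable from S after that: {P, R, S}.
Removed useless symbols: {T, U} and every production mentioning them.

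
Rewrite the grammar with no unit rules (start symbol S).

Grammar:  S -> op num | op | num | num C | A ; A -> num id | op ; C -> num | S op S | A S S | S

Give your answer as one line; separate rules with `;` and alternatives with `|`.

Unit pairs: C ⇒* {A, S}; S ⇒* {A}.
For every A with A ⇒* B via unit rules, add B's non-unit alternatives to A; then delete every rule of the form X → Y.

S -> op num | op | num | num C | num id; A -> num id | op; C -> num | S op S | A S S | op num | op | num C | num id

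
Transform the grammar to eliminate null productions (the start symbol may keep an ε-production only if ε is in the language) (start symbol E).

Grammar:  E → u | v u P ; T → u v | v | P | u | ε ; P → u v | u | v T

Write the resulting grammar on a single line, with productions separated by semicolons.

E → u | v u P; T → u v | v | P | u; P → u v | u | v T | v

Nullable nonterminals: {T}.
ε ∉ L(G), so no ε-production is kept.
For each production, add variants omitting each subset of nullable occurrences: P → v T gives v T | v.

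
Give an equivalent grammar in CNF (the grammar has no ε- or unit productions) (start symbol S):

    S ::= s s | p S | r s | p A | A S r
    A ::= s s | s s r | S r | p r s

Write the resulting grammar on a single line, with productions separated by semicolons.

Introduce a nonterminal for each terminal appearing in a rule of length ≥ 2: X1 → s, X2 → p, X3 → r.
Binarize each right-hand side of length ≥ 3 by chaining fresh nonterminals (Y1, Y2, …): affected rules were S → A S X3; A → X1 X1 X3; A → X2 X3 X1.

S ::= X1 X1 | X2 S | X3 X1 | X2 A | A Y1; A ::= X1 X1 | X1 Y2 | S X3 | X2 Y3; X1 ::= s; X2 ::= p; X3 ::= r; Y1 ::= S X3; Y2 ::= X1 X3; Y3 ::= X3 X1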